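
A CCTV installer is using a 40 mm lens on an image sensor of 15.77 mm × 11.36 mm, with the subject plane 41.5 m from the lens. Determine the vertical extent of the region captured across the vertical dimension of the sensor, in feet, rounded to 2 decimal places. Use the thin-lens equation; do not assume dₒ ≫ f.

dₒ: 41.5 m = 41500 mm.
Similar triangles through the lens centre give W/dₒ = h/dᵢ; with 1/f = 1/dₒ + 1/dᵢ this gives W = h·(dₒ − f)/f.
W = 11.36 mm × (41500 − 40) / 40 = 11.36 × 1036.5000 ≈ 11774.640 mm = 11774.640/304.8 ft = 38.6307 ft.

38.63 ft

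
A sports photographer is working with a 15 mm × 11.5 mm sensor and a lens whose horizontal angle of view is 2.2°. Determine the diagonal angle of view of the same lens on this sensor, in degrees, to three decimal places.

From the horizontal AOV: f = 15 / (2·tan(1.1°)) = 15 / 0.03840 ≈ 390.6050 mm.
Sensor diagonal = √(15² + 11.5²) = √357.2500 ≈ 18.9011 mm.
Diagonal AOV = 2·arctan(18.9011 / (2 × 390.6050)) = 2·arctan(0.02419) ≈ 2.7720°.

2.772°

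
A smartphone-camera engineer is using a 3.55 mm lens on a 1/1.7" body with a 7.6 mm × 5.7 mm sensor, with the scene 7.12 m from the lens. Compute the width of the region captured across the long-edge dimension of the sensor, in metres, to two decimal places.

dₒ: 7.12 m = 7120 mm.
Similar triangles through the lens centre give W/dₒ = w/dᵢ; with 1/f = 1/dₒ + 1/dᵢ this gives W = w·(dₒ − f)/f.
W = 7.6 mm × (7120 − 3.55) / 3.55 = 7.6 × 2004.6338 ≈ 15235.217 mm = 15.2352 m.

15.24 m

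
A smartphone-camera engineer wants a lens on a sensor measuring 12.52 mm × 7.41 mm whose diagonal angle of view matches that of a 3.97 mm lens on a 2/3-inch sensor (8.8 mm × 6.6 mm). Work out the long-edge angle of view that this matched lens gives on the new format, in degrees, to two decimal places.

100.02°

Sensor diagonal = √(8.8² + 6.6²) = √121.0000 ≈ 11.0000 mm.
Sensor diagonal = √(12.52² + 7.41²) = √211.6585 ≈ 14.5485 mm.
Equal diagonal AOV ⇒ f₂ = f₁ · 14.5485/11.0000 = 3.97 × 1.32259 ≈ 5.2507 mm.
Long-edge AOV on the new format = 2·arctan(12.52 / (2 × 5.2507)) = 2·arctan(1.19223) ≈ 100.0224°.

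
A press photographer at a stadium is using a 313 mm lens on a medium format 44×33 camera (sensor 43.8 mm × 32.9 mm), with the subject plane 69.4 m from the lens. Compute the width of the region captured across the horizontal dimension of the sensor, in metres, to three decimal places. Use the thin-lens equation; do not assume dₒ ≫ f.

9.668 m

dₒ: 69.4 m = 69400 mm.
Similar triangles through the lens centre give W/dₒ = w/dᵢ; with 1/f = 1/dₒ + 1/dᵢ this gives W = w·(dₒ − f)/f.
W = 43.8 mm × (69400 − 313) / 313 = 43.8 × 220.7252 ≈ 9667.765 mm = 9.66777 m.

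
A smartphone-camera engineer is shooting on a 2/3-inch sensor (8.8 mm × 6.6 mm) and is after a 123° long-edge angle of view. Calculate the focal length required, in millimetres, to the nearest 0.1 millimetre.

2.4 mm

From α = 2·arctan(w/2f) we get f = w / (2·tan(α/2)).
With w = 8.8 mm and α/2 = 61.5°, tan(α/2) ≈ 1.84177, so f ≈ 8.8 / 3.68354 ≈ 2.3890 mm.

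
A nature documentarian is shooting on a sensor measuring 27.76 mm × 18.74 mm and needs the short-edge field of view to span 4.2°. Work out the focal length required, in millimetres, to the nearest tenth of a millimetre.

From α = 2·arctan(h/2f) we get f = h / (2·tan(α/2)).
With h = 18.74 mm and α/2 = 2.1°, tan(α/2) ≈ 0.03667, so f ≈ 18.74 / 0.07334 ≈ 255.5338 mm.

255.5 mm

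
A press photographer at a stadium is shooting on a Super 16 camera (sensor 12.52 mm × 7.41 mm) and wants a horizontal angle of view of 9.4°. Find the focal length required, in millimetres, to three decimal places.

76.142 mm

From α = 2·arctan(w/2f) we get f = w / (2·tan(α/2)).
With w = 12.52 mm and α/2 = 4.7°, tan(α/2) ≈ 0.08221, so f ≈ 12.52 / 0.16443 ≈ 76.1419 mm.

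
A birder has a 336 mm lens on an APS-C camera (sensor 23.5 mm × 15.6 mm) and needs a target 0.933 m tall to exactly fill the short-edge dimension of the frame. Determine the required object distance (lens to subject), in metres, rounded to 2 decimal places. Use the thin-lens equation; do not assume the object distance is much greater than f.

20.43 m

W: 0.933 m = 933 mm.
Magnification m = h/W = dᵢ/dₒ; combined with 1/f = 1/dₒ + 1/dᵢ this gives dₒ = f·(1 + W/h).
dₒ = 336 mm × (1 + 933/15.6) = 336 × 60.8077 ≈ 20431.385 mm = 20.4314 m.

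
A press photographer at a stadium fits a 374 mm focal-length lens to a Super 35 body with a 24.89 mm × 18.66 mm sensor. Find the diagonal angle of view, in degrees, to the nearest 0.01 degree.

Sensor diagonal = √(24.89² + 18.66²) = √967.7077 ≈ 31.1080 mm.
Angle of view α = 2·arctan(d/2f) with d = 31.1080 mm and f = 374 mm.
d/2f = 0.04159; arctan(0.04159) ≈ 2.3815°, so α ≈ 4.7629°.

4.76°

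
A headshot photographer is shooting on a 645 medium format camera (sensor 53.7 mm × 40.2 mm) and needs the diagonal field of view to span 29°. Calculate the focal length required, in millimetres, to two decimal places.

Sensor diagonal = √(53.7² + 40.2²) = √4499.7300 ≈ 67.0800 mm.
From α = 2·arctan(d/2f) we get f = d / (2·tan(α/2)).
With d = 67.0800 mm and α/2 = 14.5°, tan(α/2) ≈ 0.25862, so f ≈ 67.0800 / 0.51724 ≈ 129.6896 mm.

129.69 mm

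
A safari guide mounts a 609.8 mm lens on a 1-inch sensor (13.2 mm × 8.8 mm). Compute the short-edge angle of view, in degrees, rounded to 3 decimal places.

0.827°

Angle of view α = 2·arctan(h/2f) with h = 8.8 mm and f = 609.8 mm.
h/2f = 0.00722; arctan(0.00722) ≈ 0.4134°, so α ≈ 0.8268°.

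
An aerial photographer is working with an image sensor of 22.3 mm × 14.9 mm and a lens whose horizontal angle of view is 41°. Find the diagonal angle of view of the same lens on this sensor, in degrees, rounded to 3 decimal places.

48.423°

From the horizontal AOV: f = 22.3 / (2·tan(20.5°)) = 22.3 / 0.74777 ≈ 29.8220 mm.
Sensor diagonal = √(22.3² + 14.9²) = √719.3000 ≈ 26.8198 mm.
Diagonal AOV = 2·arctan(26.8198 / (2 × 29.8220)) = 2·arctan(0.44966) ≈ 48.4234°.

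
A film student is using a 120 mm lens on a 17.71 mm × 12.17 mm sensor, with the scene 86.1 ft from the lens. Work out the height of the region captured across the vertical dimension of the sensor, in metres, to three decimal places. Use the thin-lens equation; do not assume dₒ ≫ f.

dₒ: 86.1 ft × 304.8 mm/ft = 26243.28 mm.
Similar triangles through the lens centre give W/dₒ = h/dᵢ; with 1/f = 1/dₒ + 1/dᵢ this gives W = h·(dₒ − f)/f.
W = 12.17 mm × (26243.3 − 120) / 120 = 12.17 × 217.6940 ≈ 2649.336 mm = 2.64934 m.

2.649 m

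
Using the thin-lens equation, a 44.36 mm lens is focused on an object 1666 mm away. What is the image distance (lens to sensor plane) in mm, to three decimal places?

45.573 mm

1/dᵢ = 1/f − 1/dₒ = 1/44.36 − 1/1666 = 0.0219426 mm⁻¹.
dᵢ = 1/0.0219426 ≈ 45.5735 mm.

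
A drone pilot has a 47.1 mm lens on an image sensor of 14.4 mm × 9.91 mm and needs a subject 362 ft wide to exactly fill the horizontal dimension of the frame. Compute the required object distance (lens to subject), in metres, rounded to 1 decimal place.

360.9 m

W: 362 ft × 304.8 mm/ft = 110337.60 mm.
Magnification m = w/W = dᵢ/dₒ; combined with 1/f = 1/dₒ + 1/dᵢ this gives dₒ = f·(1 + W/w).
dₒ = 47.1 mm × (1 + 110338/14.4) = 47.1 × 7663.3331 ≈ 360942.988 mm = 360.943 m.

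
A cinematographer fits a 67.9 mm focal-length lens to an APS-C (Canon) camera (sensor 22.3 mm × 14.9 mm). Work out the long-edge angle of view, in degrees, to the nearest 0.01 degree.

Angle of view α = 2·arctan(w/2f) with w = 22.3 mm and f = 67.9 mm.
w/2f = 0.16421; arctan(0.16421) ≈ 9.3254°, so α ≈ 18.6509°.

18.65°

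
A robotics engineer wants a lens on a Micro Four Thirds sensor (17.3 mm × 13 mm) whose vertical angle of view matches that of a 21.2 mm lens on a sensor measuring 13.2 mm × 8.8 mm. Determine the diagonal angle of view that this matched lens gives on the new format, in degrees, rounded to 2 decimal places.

Equal vertical AOV ⇒ f₂ = f₁ · 13/8.8 = 21.2 × 1.47727 ≈ 31.3182 mm.
Sensor diagonal = √(17.3² + 13²) = √468.2900 ≈ 21.6400 mm.
Diagonal AOV on the new format = 2·arctan(21.6400 / (2 × 31.3182)) = 2·arctan(0.34549) ≈ 38.1187°.

38.12°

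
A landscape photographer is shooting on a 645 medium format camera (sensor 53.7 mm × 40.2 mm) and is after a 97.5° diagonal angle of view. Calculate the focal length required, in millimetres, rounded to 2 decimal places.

Sensor diagonal = √(53.7² + 40.2²) = √4499.7300 ≈ 67.0800 mm.
From α = 2·arctan(d/2f) we get f = d / (2·tan(α/2)).
With d = 67.0800 mm and α/2 = 48.75°, tan(α/2) ≈ 1.14028, so f ≈ 67.0800 / 2.28056 ≈ 29.4138 mm.

29.41 mm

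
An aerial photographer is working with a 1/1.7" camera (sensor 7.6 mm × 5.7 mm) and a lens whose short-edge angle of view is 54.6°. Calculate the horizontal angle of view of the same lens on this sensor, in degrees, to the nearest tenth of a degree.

From the short-edge AOV: f = 5.7 / (2·tan(27.3°)) = 5.7 / 1.03228 ≈ 5.5218 mm.
Horizontal AOV = 2·arctan(7.6 / (2 × 5.5218)) = 2·arctan(0.68818) ≈ 69.0703°.

69.1°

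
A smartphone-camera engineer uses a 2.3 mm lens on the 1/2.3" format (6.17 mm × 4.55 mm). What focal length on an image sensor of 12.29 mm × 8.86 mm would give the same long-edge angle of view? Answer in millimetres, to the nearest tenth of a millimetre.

Equal angle of view means equal width/f ratio, so f₂ = f₁ · (width₂/width₁) = 2.3 × 12.29/6.17.
f₂ = 2.3 × 1.99190 ≈ 4.581 mm.

4.6 mm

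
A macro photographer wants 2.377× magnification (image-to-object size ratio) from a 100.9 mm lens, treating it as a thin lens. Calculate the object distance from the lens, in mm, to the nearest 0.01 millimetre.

With m = dᵢ/dₒ and 1/f = 1/dₒ + 1/dᵢ, substituting dᵢ = m·dₒ gives 1/f = (1 + 1/m)/dₒ, hence dₒ = f·(1 + 1/m).
dₒ = 100.9 × (1 + 1/2.377) = 100.9 × 1.42070 ≈ 143.348 mm.

143.35 mm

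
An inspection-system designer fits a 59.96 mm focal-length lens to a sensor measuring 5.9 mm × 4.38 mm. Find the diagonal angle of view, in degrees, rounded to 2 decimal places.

Sensor diagonal = √(5.9² + 4.38²) = √53.9944 ≈ 7.3481 mm.
Angle of view α = 2·arctan(d/2f) with d = 7.3481 mm and f = 59.96 mm.
d/2f = 0.06127; arctan(0.06127) ≈ 3.5064°, so α ≈ 7.0128°.

7.01°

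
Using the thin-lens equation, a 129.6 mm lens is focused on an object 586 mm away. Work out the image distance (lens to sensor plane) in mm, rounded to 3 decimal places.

166.401 mm

1/dᵢ = 1/f − 1/dₒ = 1/129.6 − 1/586 = 0.0060096 mm⁻¹.
dᵢ = 1/0.0060096 ≈ 166.4014 mm.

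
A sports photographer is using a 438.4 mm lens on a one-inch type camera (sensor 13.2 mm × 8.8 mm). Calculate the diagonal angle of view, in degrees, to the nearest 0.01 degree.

2.07°

Sensor diagonal = √(13.2² + 8.8²) = √251.6800 ≈ 15.8644 mm.
Angle of view α = 2·arctan(d/2f) with d = 15.8644 mm and f = 438.4 mm.
d/2f = 0.01809; arctan(0.01809) ≈ 1.0366°, so α ≈ 2.0731°.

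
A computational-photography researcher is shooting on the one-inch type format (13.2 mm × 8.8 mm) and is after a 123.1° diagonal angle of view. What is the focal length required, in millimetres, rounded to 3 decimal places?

4.298 mm

Sensor diagonal = √(13.2² + 8.8²) = √251.6800 ≈ 15.8644 mm.
From α = 2·arctan(d/2f) we get f = d / (2·tan(α/2)).
With d = 15.8644 mm and α/2 = 61.55°, tan(α/2) ≈ 1.84561, so f ≈ 15.8644 / 3.69122 ≈ 4.2979 mm.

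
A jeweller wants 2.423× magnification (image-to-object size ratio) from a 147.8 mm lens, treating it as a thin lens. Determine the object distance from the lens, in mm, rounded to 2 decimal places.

With m = dᵢ/dₒ and 1/f = 1/dₒ + 1/dᵢ, substituting dᵢ = m·dₒ gives 1/f = (1 + 1/m)/dₒ, hence dₒ = f·(1 + 1/m).
dₒ = 147.8 × (1 + 1/2.423) = 147.8 × 1.41271 ≈ 208.799 mm.

208.80 mm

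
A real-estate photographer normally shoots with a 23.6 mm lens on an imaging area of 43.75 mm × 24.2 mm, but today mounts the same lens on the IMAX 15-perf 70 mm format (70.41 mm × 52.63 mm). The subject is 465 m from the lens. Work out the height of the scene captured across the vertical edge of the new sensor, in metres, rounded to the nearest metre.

The focal length stays 23.6 mm; the relevant sensor dimension is now h = 52.63 mm. Object distance dₒ = 465 m = 465000 mm.
Thin-lens field height W = h·(dₒ − f)/f = 52.63 × (465000 − 23.6)/23.6 ≈ 1036936.777 mm = 1036.94 m.

1037 m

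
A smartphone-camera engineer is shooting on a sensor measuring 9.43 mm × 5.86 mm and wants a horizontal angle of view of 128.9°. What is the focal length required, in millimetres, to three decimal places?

From α = 2·arctan(w/2f) we get f = w / (2·tan(α/2)).
With w = 9.43 mm and α/2 = 64.45°, tan(α/2) ≈ 2.09184, so f ≈ 9.43 / 4.18369 ≈ 2.2540 mm.

2.254 mm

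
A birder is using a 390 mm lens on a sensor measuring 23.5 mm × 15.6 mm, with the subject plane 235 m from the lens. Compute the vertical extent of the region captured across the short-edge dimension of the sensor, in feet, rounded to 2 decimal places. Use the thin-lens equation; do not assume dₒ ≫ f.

dₒ: 235 m = 235000 mm.
Similar triangles through the lens centre give W/dₒ = h/dᵢ; with 1/f = 1/dₒ + 1/dᵢ this gives W = h·(dₒ − f)/f.
W = 15.6 mm × (235000 − 390) / 390 = 15.6 × 601.5641 ≈ 9384.400 mm = 9384.400/304.8 ft = 30.7887 ft.

30.79 ft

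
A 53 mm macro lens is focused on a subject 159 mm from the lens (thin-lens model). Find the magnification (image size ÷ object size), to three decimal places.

Thin lens: 1/f = 1/dₒ + 1/dᵢ → 1/dᵢ = 1/53 − 1/159 = 0.0125786 mm⁻¹, so dᵢ ≈ 79.5000 mm.
Magnification m = dᵢ/dₒ = 79.5000/159 ≈ 0.50000.

0.500×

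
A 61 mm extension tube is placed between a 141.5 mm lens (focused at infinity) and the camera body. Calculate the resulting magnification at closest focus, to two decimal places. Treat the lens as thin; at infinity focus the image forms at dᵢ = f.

0.43×

The tube moves the image plane from f to f + e, so dᵢ = 141.5 + 61 = 202.5 mm. Focus is achieved when 1/f = 1/dₒ + 1/dᵢ, giving dₒ = 1/(1/f − 1/(f+e)).
Magnification m = dᵢ/dₒ = (f+e)·(1/f − 1/(f+e)) = e/f = 61/141.5 ≈ 0.4311.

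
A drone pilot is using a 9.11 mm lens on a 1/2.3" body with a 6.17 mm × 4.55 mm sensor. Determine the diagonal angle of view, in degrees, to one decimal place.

Sensor diagonal = √(6.17² + 4.55²) = √58.7714 ≈ 7.6663 mm.
Angle of view α = 2·arctan(d/2f) with d = 7.6663 mm and f = 9.11 mm.
d/2f = 0.42076; arctan(0.42076) ≈ 22.8194°, so α ≈ 45.6388°.

45.6°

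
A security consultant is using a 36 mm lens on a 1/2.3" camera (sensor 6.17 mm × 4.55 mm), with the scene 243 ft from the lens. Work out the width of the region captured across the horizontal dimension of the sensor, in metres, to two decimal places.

dₒ: 243 ft × 304.8 mm/ft = 74066.40 mm.
Similar triangles through the lens centre give W/dₒ = w/dᵢ; with 1/f = 1/dₒ + 1/dᵢ this gives W = w·(dₒ − f)/f.
W = 6.17 mm × (74066.4 − 36) / 36 = 6.17 × 2056.3999 ≈ 12687.988 mm = 12.688 m.

12.69 m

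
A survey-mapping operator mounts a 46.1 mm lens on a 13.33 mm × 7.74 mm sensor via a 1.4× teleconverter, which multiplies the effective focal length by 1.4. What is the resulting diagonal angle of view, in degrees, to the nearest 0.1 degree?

Effective focal length f = 46.1 × 1.4 = 64.54 mm.
Sensor diagonal = √(13.33² + 7.74²) = √237.5965 ≈ 15.4142 mm.
α = 2·arctan(15.414 / (2 × 64.54)) = 2·arctan(0.11942) ≈ 13.6195°.

13.6°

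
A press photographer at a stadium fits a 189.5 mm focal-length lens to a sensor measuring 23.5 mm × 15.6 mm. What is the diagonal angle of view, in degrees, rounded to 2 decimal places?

8.51°

Sensor diagonal = √(23.5² + 15.6²) = √795.6100 ≈ 28.2066 mm.
Angle of view α = 2·arctan(d/2f) with d = 28.2066 mm and f = 189.5 mm.
d/2f = 0.07442; arctan(0.07442) ≈ 4.2563°, so α ≈ 8.5126°.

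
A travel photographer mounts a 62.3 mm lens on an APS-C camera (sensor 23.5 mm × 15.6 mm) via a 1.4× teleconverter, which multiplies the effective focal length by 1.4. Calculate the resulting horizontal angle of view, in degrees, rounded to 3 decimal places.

Effective focal length f = 62.3 × 1.4 = 87.22 mm.
α = 2·arctan(23.5 / (2 × 87.22)) = 2·arctan(0.13472) ≈ 15.3450°.

15.345°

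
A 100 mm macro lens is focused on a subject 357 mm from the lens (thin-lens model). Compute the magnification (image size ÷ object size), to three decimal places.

0.389×

Thin lens: 1/f = 1/dₒ + 1/dᵢ → 1/dᵢ = 1/100 − 1/357 = 0.0071989 mm⁻¹, so dᵢ ≈ 138.9105 mm.
Magnification m = dᵢ/dₒ = 138.9105/357 ≈ 0.38911.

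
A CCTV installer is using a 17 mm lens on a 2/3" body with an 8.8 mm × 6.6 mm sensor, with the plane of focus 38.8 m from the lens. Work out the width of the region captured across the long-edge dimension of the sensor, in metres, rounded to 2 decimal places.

20.08 m

dₒ: 38.8 m = 38800 mm.
Similar triangles through the lens centre give W/dₒ = w/dᵢ; with 1/f = 1/dₒ + 1/dᵢ this gives W = w·(dₒ − f)/f.
W = 8.8 mm × (38800 − 17) / 17 = 8.8 × 2281.3529 ≈ 20075.906 mm = 20.0759 m.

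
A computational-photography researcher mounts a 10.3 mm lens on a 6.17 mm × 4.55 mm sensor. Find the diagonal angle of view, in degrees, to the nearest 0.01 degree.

40.83°

Sensor diagonal = √(6.17² + 4.55²) = √58.7714 ≈ 7.6663 mm.
Angle of view α = 2·arctan(d/2f) with d = 7.6663 mm and f = 10.3 mm.
d/2f = 0.37215; arctan(0.37215) ≈ 20.4127°, so α ≈ 40.8253°.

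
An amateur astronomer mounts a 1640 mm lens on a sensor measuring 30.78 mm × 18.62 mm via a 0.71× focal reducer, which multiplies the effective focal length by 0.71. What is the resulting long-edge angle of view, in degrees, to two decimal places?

Effective focal length f = 1640 × 0.71 = 1164.4 mm.
α = 2·arctan(30.78 / (2 × 1164.4)) = 2·arctan(0.01322) ≈ 1.5145°.

1.51°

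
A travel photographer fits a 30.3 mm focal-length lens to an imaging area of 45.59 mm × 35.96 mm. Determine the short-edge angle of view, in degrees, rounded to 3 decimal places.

Angle of view α = 2·arctan(h/2f) with h = 35.96 mm and f = 30.3 mm.
h/2f = 0.59340; arctan(0.59340) ≈ 30.6849°, so α ≈ 61.3697°.

61.370°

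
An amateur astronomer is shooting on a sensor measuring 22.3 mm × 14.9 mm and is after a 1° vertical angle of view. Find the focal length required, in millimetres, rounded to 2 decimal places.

From α = 2·arctan(h/2f) we get f = h / (2·tan(α/2)).
With h = 14.9 mm and α/2 = 0.5°, tan(α/2) ≈ 0.00873, so f ≈ 14.9 / 0.01745 ≈ 853.6854 mm.

853.69 mm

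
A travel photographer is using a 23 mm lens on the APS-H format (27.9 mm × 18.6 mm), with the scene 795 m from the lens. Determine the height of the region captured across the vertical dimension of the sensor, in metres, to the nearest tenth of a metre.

dₒ: 795 m = 795000 mm.
Similar triangles through the lens centre give W/dₒ = h/dᵢ; with 1/f = 1/dₒ + 1/dᵢ this gives W = h·(dₒ − f)/f.
W = 18.6 mm × (795000 − 23) / 23 = 18.6 × 34564.2174 ≈ 642894.443 mm = 642.894 m.

642.9 m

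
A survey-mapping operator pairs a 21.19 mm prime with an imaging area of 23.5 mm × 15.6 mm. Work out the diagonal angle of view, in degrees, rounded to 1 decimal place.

67.3°

Sensor diagonal = √(23.5² + 15.6²) = √795.6100 ≈ 28.2066 mm.
Angle of view α = 2·arctan(d/2f) with d = 28.2066 mm and f = 21.19 mm.
d/2f = 0.66556; arctan(0.66556) ≈ 33.6463°, so α ≈ 67.2925°.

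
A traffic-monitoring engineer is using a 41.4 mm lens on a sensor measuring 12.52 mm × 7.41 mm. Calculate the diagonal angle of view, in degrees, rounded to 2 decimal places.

19.93°

Sensor diagonal = √(12.52² + 7.41²) = √211.6585 ≈ 14.5485 mm.
Angle of view α = 2·arctan(d/2f) with d = 14.5485 mm and f = 41.4 mm.
d/2f = 0.17571; arctan(0.17571) ≈ 9.9655°, so α ≈ 19.9310°.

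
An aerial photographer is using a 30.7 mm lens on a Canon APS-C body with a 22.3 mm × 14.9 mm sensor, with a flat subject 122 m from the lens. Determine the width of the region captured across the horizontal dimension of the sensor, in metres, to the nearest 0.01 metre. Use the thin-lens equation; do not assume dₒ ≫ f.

dₒ: 122 m = 122000 mm.
Similar triangles through the lens centre give W/dₒ = w/dᵢ; with 1/f = 1/dₒ + 1/dᵢ this gives W = w·(dₒ − f)/f.
W = 22.3 mm × (122000 − 30.7) / 30.7 = 22.3 × 3972.9414 ≈ 88596.593 mm = 88.5966 m.

88.60 m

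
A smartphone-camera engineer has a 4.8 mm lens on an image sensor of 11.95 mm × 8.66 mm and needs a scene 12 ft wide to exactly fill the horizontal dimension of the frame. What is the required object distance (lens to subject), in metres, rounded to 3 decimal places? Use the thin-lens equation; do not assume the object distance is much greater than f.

W: 12 ft × 304.8 mm/ft = 3657.60 mm.
Magnification m = w/W = dᵢ/dₒ; combined with 1/f = 1/dₒ + 1/dᵢ this gives dₒ = f·(1 + W/w).
dₒ = 4.8 mm × (1 + 3657.6/11.95) = 4.8 × 307.0753 ≈ 1473.961 mm = 1.47396 m.

1.474 m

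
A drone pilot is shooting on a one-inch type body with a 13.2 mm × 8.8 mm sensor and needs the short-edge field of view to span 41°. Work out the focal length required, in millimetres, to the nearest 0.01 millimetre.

From α = 2·arctan(h/2f) we get f = h / (2·tan(α/2)).
With h = 8.8 mm and α/2 = 20.5°, tan(α/2) ≈ 0.37388, so f ≈ 8.8 / 0.74777 ≈ 11.7683 mm.

11.77 mm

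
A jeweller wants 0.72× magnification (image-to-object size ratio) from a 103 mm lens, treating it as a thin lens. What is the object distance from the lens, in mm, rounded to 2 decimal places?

With m = dᵢ/dₒ and 1/f = 1/dₒ + 1/dᵢ, substituting dᵢ = m·dₒ gives 1/f = (1 + 1/m)/dₒ, hence dₒ = f·(1 + 1/m).
dₒ = 103 × (1 + 1/0.72) = 103 × 2.38889 ≈ 246.056 mm.

246.06 mm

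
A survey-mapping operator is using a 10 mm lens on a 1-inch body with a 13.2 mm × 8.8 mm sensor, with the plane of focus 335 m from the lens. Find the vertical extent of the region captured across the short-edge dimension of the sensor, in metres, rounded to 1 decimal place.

294.8 m

dₒ: 335 m = 335000 mm.
Similar triangles through the lens centre give W/dₒ = h/dᵢ; with 1/f = 1/dₒ + 1/dᵢ this gives W = h·(dₒ − f)/f.
W = 8.8 mm × (335000 − 10) / 10 = 8.8 × 33499.0000 ≈ 294791.200 mm = 294.791 m.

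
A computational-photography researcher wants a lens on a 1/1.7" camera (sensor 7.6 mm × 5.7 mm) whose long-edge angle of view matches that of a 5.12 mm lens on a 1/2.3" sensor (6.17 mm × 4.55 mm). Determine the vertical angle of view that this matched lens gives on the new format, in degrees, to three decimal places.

Equal long-edge AOV ⇒ f₂ = f₁ · 7.6/6.17 = 5.12 × 1.23177 ≈ 6.3066 mm.
Vertical AOV on the new format = 2·arctan(5.7 / (2 × 6.3066)) = 2·arctan(0.45190) ≈ 48.6368°.

48.637°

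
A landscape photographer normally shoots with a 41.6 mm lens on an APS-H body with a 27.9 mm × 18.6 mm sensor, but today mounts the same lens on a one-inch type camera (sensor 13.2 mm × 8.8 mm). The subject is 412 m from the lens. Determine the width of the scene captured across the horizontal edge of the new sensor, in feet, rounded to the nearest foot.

The focal length stays 41.6 mm; the relevant sensor dimension is now w = 13.2 mm. Object distance dₒ = 412 m = 412000 mm.
Thin-lens field width W = w·(dₒ − f)/f = 13.2 × (412000 − 41.6)/41.6 ≈ 130717.569 mm = 130717.569/304.8 ft = 428.863 ft.

429 ft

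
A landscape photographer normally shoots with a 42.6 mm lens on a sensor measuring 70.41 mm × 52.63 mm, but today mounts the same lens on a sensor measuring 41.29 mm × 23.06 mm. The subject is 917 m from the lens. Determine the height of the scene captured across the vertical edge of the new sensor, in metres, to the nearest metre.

496 m

The focal length stays 42.6 mm; the relevant sensor dimension is now h = 23.06 mm. Object distance dₒ = 917 m = 917000 mm.
Thin-lens field height W = h·(dₒ − f)/f = 23.06 × (917000 − 42.6)/42.6 ≈ 496362.386 mm = 496.362 m.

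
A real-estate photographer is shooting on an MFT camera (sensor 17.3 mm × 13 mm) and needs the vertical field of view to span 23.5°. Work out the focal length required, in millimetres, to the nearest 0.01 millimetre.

From α = 2·arctan(h/2f) we get f = h / (2·tan(α/2)).
With h = 13 mm and α/2 = 11.75°, tan(α/2) ≈ 0.20800, so f ≈ 13 / 0.41600 ≈ 31.2500 mm.

31.25 mm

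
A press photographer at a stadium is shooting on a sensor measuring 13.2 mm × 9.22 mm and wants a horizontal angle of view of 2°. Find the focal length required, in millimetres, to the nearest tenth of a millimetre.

378.1 mm

From α = 2·arctan(w/2f) we get f = w / (2·tan(α/2)).
With w = 13.2 mm and α/2 = 1°, tan(α/2) ≈ 0.01746, so f ≈ 13.2 / 0.03491 ≈ 378.1137 mm.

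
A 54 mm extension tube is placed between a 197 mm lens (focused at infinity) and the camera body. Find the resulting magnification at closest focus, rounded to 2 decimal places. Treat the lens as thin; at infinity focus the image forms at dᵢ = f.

0.27×

The tube moves the image plane from f to f + e, so dᵢ = 197 + 54 = 251 mm. Focus is achieved when 1/f = 1/dₒ + 1/dᵢ, giving dₒ = 1/(1/f − 1/(f+e)).
Magnification m = dᵢ/dₒ = (f+e)·(1/f − 1/(f+e)) = e/f = 54/197 ≈ 0.2741.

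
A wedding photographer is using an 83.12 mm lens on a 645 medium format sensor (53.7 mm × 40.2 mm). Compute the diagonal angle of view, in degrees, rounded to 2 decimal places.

Sensor diagonal = √(53.7² + 40.2²) = √4499.7300 ≈ 67.0800 mm.
Angle of view α = 2·arctan(d/2f) with d = 67.0800 mm and f = 83.12 mm.
d/2f = 0.40351; arctan(0.40351) ≈ 21.9747°, so α ≈ 43.9494°.

43.95°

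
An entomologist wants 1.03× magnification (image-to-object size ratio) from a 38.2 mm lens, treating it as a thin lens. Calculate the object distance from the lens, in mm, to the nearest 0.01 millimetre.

With m = dᵢ/dₒ and 1/f = 1/dₒ + 1/dᵢ, substituting dᵢ = m·dₒ gives 1/f = (1 + 1/m)/dₒ, hence dₒ = f·(1 + 1/m).
dₒ = 38.2 × (1 + 1/1.03) = 38.2 × 1.97087 ≈ 75.287 mm.

75.29 mm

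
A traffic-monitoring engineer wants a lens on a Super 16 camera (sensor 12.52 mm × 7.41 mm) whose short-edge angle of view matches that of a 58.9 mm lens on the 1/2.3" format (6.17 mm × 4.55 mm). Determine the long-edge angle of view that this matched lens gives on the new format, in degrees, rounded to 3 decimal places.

Equal short-edge AOV ⇒ f₂ = f₁ · 7.41/4.55 = 58.9 × 1.62857 ≈ 95.9229 mm.
Long-edge AOV on the new format = 2·arctan(12.52 / (2 × 95.9229)) = 2·arctan(0.06526) ≈ 7.4677°.

7.468°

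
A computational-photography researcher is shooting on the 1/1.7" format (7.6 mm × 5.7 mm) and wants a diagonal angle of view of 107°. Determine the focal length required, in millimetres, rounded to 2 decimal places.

Sensor diagonal = √(7.6² + 5.7²) = √90.2500 ≈ 9.5000 mm.
From α = 2·arctan(d/2f) we get f = d / (2·tan(α/2)).
With d = 9.5000 mm and α/2 = 53.5°, tan(α/2) ≈ 1.35142, so f ≈ 9.5000 / 2.70284 ≈ 3.5148 mm.

3.51 mm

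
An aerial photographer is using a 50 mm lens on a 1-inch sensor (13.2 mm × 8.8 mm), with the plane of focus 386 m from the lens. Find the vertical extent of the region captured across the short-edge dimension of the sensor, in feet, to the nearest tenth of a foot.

222.9 ft

dₒ: 386 m = 386000 mm.
Similar triangles through the lens centre give W/dₒ = h/dᵢ; with 1/f = 1/dₒ + 1/dᵢ this gives W = h·(dₒ − f)/f.
W = 8.8 mm × (386000 − 50) / 50 = 8.8 × 7719.0000 ≈ 67927.200 mm = 67927.200/304.8 ft = 222.858 ft.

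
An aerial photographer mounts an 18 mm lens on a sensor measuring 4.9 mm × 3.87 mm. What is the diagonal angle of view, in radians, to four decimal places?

0.3435 rad

Sensor diagonal = √(4.9² + 3.87²) = √38.9869 ≈ 6.2439 mm.
Angle of view α = 2·arctan(d/2f) with d = 6.2439 mm and f = 18 mm.
d/2f = 0.17344; arctan(0.17344) ≈ 0.1717 rad, so α ≈ 0.3435 rad.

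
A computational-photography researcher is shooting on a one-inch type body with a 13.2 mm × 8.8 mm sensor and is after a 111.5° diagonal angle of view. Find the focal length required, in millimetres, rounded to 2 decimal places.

5.40 mm

Sensor diagonal = √(13.2² + 8.8²) = √251.6800 ≈ 15.8644 mm.
From α = 2·arctan(d/2f) we get f = d / (2·tan(α/2)).
With d = 15.8644 mm and α/2 = 55.75°, tan(α/2) ≈ 1.46870, so f ≈ 15.8644 / 2.93739 ≈ 5.4009 mm.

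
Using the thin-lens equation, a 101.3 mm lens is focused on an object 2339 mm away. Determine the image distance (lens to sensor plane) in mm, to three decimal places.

105.886 mm

1/dᵢ = 1/f − 1/dₒ = 1/101.3 − 1/2339 = 0.0094441 mm⁻¹.
dᵢ = 1/0.0094441 ≈ 105.8858 mm.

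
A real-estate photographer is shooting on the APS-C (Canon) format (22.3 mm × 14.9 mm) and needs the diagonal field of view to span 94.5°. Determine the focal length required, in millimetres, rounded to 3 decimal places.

12.396 mm

Sensor diagonal = √(22.3² + 14.9²) = √719.3000 ≈ 26.8198 mm.
From α = 2·arctan(d/2f) we get f = d / (2·tan(α/2)).
With d = 26.8198 mm and α/2 = 47.25°, tan(α/2) ≈ 1.08179, so f ≈ 26.8198 / 2.16359 ≈ 12.3960 mm.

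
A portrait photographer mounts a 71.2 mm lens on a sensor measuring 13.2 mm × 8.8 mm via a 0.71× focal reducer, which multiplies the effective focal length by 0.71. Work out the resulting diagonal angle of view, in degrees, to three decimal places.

17.835°

Effective focal length f = 71.2 × 0.71 = 50.552 mm.
Sensor diagonal = √(13.2² + 8.8²) = √251.6800 ≈ 15.8644 mm.
α = 2·arctan(15.864 / (2 × 50.552)) = 2·arctan(0.15691) ≈ 17.8354°.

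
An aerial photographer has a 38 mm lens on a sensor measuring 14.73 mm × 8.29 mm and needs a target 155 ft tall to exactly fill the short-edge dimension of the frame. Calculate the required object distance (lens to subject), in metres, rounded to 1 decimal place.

216.6 m

W: 155 ft × 304.8 mm/ft = 47244.00 mm.
Magnification m = h/W = dᵢ/dₒ; combined with 1/f = 1/dₒ + 1/dᵢ this gives dₒ = f·(1 + W/h).
dₒ = 38 mm × (1 + 47244/8.29) = 38 × 5699.9142 ≈ 216596.739 mm = 216.597 m.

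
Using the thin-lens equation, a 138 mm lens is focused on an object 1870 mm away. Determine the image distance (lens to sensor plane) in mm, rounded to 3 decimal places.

1/dᵢ = 1/f − 1/dₒ = 1/138 − 1/1870 = 0.0067116 mm⁻¹.
dᵢ = 1/0.0067116 ≈ 148.9954 mm.

148.995 mm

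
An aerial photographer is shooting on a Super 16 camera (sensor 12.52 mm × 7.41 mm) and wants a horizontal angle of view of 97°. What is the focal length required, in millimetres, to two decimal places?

5.54 mm

From α = 2·arctan(w/2f) we get f = w / (2·tan(α/2)).
With w = 12.52 mm and α/2 = 48.5°, tan(α/2) ≈ 1.13029, so f ≈ 12.52 / 2.26059 ≈ 5.5384 mm.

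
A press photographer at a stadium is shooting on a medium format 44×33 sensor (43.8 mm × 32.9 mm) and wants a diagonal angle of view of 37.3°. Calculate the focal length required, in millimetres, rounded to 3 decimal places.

81.153 mm

Sensor diagonal = √(43.8² + 32.9²) = √3000.8500 ≈ 54.7800 mm.
From α = 2·arctan(d/2f) we get f = d / (2·tan(α/2)).
With d = 54.7800 mm and α/2 = 18.65°, tan(α/2) ≈ 0.33751, so f ≈ 54.7800 / 0.67502 ≈ 81.1534 mm.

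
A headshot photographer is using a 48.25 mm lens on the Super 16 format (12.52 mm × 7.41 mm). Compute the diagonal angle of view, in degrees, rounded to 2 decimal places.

17.15°

Sensor diagonal = √(12.52² + 7.41²) = √211.6585 ≈ 14.5485 mm.
Angle of view α = 2·arctan(d/2f) with d = 14.5485 mm and f = 48.25 mm.
d/2f = 0.15076; arctan(0.15076) ≈ 8.5734°, so α ≈ 17.1469°.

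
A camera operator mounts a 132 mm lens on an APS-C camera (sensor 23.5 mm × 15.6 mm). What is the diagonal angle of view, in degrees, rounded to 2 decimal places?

Sensor diagonal = √(23.5² + 15.6²) = √795.6100 ≈ 28.2066 mm.
Angle of view α = 2·arctan(d/2f) with d = 28.2066 mm and f = 132 mm.
d/2f = 0.10684; arctan(0.10684) ≈ 6.0985°, so α ≈ 12.1970°.

12.20°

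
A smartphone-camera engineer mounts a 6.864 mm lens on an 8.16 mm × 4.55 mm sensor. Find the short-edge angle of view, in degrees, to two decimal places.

Angle of view α = 2·arctan(h/2f) with h = 4.55 mm and f = 6.864 mm.
h/2f = 0.33144; arctan(0.33144) ≈ 18.3372°, so α ≈ 36.6745°.

36.67°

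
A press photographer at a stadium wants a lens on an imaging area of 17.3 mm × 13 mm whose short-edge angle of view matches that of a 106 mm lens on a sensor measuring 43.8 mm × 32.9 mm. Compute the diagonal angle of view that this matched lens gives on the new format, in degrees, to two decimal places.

Equal short-edge AOV ⇒ f₂ = f₁ · 13/32.9 = 106 × 0.39514 ≈ 41.8845 mm.
Sensor diagonal = √(17.3² + 13²) = √468.2900 ≈ 21.6400 mm.
Diagonal AOV on the new format = 2·arctan(21.6400 / (2 × 41.8845)) = 2·arctan(0.25833) ≈ 28.9691°.

28.97°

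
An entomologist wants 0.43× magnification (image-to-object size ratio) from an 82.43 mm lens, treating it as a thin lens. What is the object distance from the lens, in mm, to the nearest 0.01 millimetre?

With m = dᵢ/dₒ and 1/f = 1/dₒ + 1/dᵢ, substituting dᵢ = m·dₒ gives 1/f = (1 + 1/m)/dₒ, hence dₒ = f·(1 + 1/m).
dₒ = 82.43 × (1 + 1/0.43) = 82.43 × 3.32558 ≈ 274.128 mm.

274.13 mm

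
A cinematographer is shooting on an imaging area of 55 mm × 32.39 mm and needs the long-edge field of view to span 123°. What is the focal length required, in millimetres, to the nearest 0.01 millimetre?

14.93 mm

From α = 2·arctan(w/2f) we get f = w / (2·tan(α/2)).
With w = 55 mm and α/2 = 61.5°, tan(α/2) ≈ 1.84177, so f ≈ 55 / 3.68354 ≈ 14.9313 mm.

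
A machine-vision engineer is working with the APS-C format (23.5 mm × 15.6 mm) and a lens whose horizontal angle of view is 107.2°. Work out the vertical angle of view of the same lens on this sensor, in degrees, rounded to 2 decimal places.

From the horizontal AOV: f = 23.5 / (2·tan(53.6°)) = 23.5 / 2.71273 ≈ 8.6628 mm.
Vertical AOV = 2·arctan(15.6 / (2 × 8.6628)) = 2·arctan(0.90040) ≈ 83.9995°.

84.00°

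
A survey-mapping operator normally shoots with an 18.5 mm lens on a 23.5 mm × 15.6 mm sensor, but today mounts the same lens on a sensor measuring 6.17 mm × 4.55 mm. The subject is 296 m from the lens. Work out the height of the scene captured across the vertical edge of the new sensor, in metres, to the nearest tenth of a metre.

The focal length stays 18.5 mm; the relevant sensor dimension is now h = 4.55 mm. Object distance dₒ = 296 m = 296000 mm.
Thin-lens field height W = h·(dₒ − f)/f = 4.55 × (296000 − 18.5)/18.5 ≈ 72795.450 mm = 72.7955 m.

72.8 m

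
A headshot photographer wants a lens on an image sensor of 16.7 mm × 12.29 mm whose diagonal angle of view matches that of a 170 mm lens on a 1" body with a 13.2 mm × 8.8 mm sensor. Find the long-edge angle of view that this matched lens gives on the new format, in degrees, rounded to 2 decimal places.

Sensor diagonal = √(13.2² + 8.8²) = √251.6800 ≈ 15.8644 mm.
Sensor diagonal = √(16.7² + 12.29²) = √429.9341 ≈ 20.7349 mm.
Equal diagonal AOV ⇒ f₂ = f₁ · 20.7349/15.8644 = 170 × 1.30700 ≈ 222.1905 mm.
Long-edge AOV on the new format = 2·arctan(16.7 / (2 × 222.1905)) = 2·arctan(0.03758) ≈ 4.3044°.

4.30°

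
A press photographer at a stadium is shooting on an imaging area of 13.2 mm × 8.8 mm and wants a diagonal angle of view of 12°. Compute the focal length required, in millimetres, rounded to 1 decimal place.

Sensor diagonal = √(13.2² + 8.8²) = √251.6800 ≈ 15.8644 mm.
From α = 2·arctan(d/2f) we get f = d / (2·tan(α/2)).
With d = 15.8644 mm and α/2 = 6°, tan(α/2) ≈ 0.10510, so f ≈ 15.8644 / 0.21021 ≈ 75.4700 mm.

75.5 mm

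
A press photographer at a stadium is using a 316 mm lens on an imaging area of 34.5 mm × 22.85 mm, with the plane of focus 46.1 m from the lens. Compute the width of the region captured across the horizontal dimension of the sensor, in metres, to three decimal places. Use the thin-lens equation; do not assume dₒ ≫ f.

dₒ: 46.1 m = 46100 mm.
Similar triangles through the lens centre give W/dₒ = w/dᵢ; with 1/f = 1/dₒ + 1/dᵢ this gives W = w·(dₒ − f)/f.
W = 34.5 mm × (46100 − 316) / 316 = 34.5 × 144.8861 ≈ 4998.570 mm = 4.99857 m.

4.999 m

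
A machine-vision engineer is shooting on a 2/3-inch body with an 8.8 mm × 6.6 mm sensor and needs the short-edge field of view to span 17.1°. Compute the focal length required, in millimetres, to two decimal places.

From α = 2·arctan(h/2f) we get f = h / (2·tan(α/2)).
With h = 6.6 mm and α/2 = 8.55°, tan(α/2) ≈ 0.15034, so f ≈ 6.6 / 0.30069 ≈ 21.9498 mm.

21.95 mm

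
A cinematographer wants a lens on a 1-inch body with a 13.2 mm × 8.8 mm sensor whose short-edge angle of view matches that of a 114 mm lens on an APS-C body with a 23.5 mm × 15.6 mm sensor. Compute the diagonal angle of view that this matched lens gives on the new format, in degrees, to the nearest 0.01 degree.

Equal short-edge AOV ⇒ f₂ = f₁ · 8.8/15.6 = 114 × 0.56410 ≈ 64.3077 mm.
Sensor diagonal = √(13.2² + 8.8²) = √251.6800 ≈ 15.8644 mm.
Diagonal AOV on the new format = 2·arctan(15.8644 / (2 × 64.3077)) = 2·arctan(0.12335) ≈ 14.0636°.

14.06°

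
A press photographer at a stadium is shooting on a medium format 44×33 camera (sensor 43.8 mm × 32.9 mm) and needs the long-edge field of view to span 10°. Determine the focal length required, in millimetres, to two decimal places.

From α = 2·arctan(w/2f) we get f = w / (2·tan(α/2)).
With w = 43.8 mm and α/2 = 5°, tan(α/2) ≈ 0.08749, so f ≈ 43.8 / 0.17498 ≈ 250.3181 mm.

250.32 mm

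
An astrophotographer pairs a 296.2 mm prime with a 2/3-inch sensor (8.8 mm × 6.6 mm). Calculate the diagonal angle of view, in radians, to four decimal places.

Sensor diagonal = √(8.8² + 6.6²) = √121.0000 ≈ 11.0000 mm.
Angle of view α = 2·arctan(d/2f) with d = 11.0000 mm and f = 296.2 mm.
d/2f = 0.01857; arctan(0.01857) ≈ 0.0186 rad, so α ≈ 0.0371 rad.

0.0371 rad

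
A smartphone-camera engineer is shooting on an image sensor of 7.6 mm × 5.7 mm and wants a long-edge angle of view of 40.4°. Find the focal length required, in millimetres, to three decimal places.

10.328 mm

From α = 2·arctan(w/2f) we get f = w / (2·tan(α/2)).
With w = 7.6 mm and α/2 = 20.2°, tan(α/2) ≈ 0.36793, so f ≈ 7.6 / 0.73586 ≈ 10.3281 mm.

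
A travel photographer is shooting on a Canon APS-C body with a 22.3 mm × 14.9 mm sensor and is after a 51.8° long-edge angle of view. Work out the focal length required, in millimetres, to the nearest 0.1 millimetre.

23.0 mm

From α = 2·arctan(w/2f) we get f = w / (2·tan(α/2)).
With w = 22.3 mm and α/2 = 25.9°, tan(α/2) ≈ 0.48557, so f ≈ 22.3 / 0.97115 ≈ 22.9625 mm.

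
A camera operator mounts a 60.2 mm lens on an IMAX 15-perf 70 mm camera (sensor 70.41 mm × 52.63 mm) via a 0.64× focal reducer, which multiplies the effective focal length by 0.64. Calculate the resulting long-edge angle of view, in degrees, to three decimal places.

Effective focal length f = 60.2 × 0.64 = 38.528 mm.
α = 2·arctan(70.41 / (2 × 38.528)) = 2·arctan(0.91375) ≈ 84.8391°.

84.839°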